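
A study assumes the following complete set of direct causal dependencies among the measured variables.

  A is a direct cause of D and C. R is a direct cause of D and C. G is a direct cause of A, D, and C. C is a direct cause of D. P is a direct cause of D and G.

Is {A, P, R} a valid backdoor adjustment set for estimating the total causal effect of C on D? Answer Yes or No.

Backdoor paths from C to D (paths whose first edge points into C):
  P1: C <- R -> D
  P2: C <- G <- P -> D
  P3: C <- G -> A -> D
  P4: C <- G -> D
  P5: C <- A <- G <- P -> D
  P6: C <- A <- G -> D
  P7: C <- A -> D
Condition 1 (no descendant of C in the set): holds — descendants of C are {D}; none are in {A, P, R}.
Condition 2 (every backdoor path blocked by {A, P, R}):
  P1: blocked at fork node R ∈ conditioning set.
  P2: blocked at fork node P ∈ conditioning set.
  P3: blocked at chain node A ∈ conditioning set.
  P4: open — no interior node is in the conditioning set.
  P5: blocked at chain node A ∈ conditioning set.
  P6: blocked at chain node A ∈ conditioning set.
  P7: blocked at fork node A ∈ conditioning set.
{A, P, R} does not satisfy the backdoor criterion.

No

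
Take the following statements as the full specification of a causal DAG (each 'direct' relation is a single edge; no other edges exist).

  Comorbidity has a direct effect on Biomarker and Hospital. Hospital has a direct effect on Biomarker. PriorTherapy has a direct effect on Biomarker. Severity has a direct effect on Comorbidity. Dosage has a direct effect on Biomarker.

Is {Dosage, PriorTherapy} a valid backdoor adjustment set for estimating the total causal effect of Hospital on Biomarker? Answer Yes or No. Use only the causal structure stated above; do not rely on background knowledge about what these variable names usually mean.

Backdoor paths from Hospital to Biomarker (paths whose first edge points into Hospital):
  P1: Hospital <- Comorbidity -> Biomarker
Condition 1 (no descendant of Hospital in the set): holds — descendants of Hospital are {Biomarker}; none are in {Dosage, PriorTherapy}.
Condition 2 (every backdoor path blocked by {Dosage, PriorTherapy}):
  P1: open — no interior node is in the conditioning set.
{Dosage, PriorTherapy} does not satisfy the backdoor criterion.

No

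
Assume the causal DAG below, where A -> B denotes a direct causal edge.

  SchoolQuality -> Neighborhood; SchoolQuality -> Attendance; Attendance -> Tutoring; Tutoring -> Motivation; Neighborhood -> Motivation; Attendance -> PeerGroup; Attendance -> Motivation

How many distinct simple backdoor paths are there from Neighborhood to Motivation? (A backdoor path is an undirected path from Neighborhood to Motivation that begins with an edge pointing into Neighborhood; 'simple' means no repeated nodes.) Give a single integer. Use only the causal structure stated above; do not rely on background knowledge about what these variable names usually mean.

A backdoor path from Neighborhood to Motivation is any simple undirected path whose first edge points into Neighborhood (i.e. leaves Neighborhood via a parent).
Parents of Neighborhood: {SchoolQuality}.
Enumerating:
  P1: Neighborhood <- SchoolQuality -> Attendance -> Tutoring -> Motivation
  P2: Neighborhood <- SchoolQuality -> Attendance -> Motivation
That exhausts the simple backdoor paths. Count: 2.

2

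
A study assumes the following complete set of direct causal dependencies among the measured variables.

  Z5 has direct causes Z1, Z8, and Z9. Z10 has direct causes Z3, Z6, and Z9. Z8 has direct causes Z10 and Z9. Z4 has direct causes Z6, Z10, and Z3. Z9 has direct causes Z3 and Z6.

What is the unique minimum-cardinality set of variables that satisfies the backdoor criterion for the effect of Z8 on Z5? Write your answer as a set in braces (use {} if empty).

Variables eligible for adjustment (non-descendants of Z8, excluding Z8 and Z5): {Z1, Z10, Z3, Z4, Z6, Z9}.
Backdoor paths from Z8 to Z5:
  P1: Z8 <- Z9 -> Z5
  P2: Z8 <- Z10 <- Z6 -> Z9 -> Z5
  P3: Z8 <- Z10 <- Z6 -> Z4 <- Z3 -> Z9 -> Z5
  P4: Z8 <- Z10 <- Z3 -> Z9 -> Z5
  P5: Z8 <- Z10 <- Z3 -> Z4 <- Z6 -> Z9 -> Z5
  P6: Z8 <- Z10 <- Z9 -> Z5
  P7: Z8 <- Z10 -> Z4 <- Z6 -> Z9 -> Z5
  P8: Z8 <- Z10 -> Z4 <- Z3 -> Z9 -> Z5
The empty set is not sufficient: P1 (Z8 <- Z9 -> Z5) has no collider blocking it and no conditioned non-collider, so it is open.
Try {Z9}:
  P1: blocked at fork node Z9 ∈ conditioning set.
  P2: blocked at chain node Z9 ∈ conditioning set.
  P3: blocked at collider Z4 (neither it nor any descendant is in the conditioning set).
  P4: blocked at chain node Z9 ∈ conditioning set.
  P5: blocked at collider Z4 (neither it nor any descendant is in the conditioning set).
  P6: blocked at fork node Z9 ∈ conditioning set.
  P7: blocked at collider Z4 (neither it nor any descendant is in the conditioning set).
  P8: blocked at collider Z4 (neither it nor any descendant is in the conditioning set).
{Z9} contains no descendant of Z8 and blocks every backdoor path.
No other singleton works — e.g. {Z6} leaves P1 open — so {Z9} is the unique smallest valid adjustment set.

{Z9}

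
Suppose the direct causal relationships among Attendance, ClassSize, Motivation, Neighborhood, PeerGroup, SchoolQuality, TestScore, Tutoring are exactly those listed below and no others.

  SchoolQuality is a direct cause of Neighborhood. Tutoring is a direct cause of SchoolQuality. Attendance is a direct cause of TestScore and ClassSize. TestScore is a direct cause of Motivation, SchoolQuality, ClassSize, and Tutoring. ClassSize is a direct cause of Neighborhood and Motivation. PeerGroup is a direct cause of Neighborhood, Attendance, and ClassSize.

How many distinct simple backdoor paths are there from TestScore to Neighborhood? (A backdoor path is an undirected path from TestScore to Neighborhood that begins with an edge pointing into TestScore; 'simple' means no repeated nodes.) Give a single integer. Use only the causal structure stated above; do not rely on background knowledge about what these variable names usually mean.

4

A backdoor path from TestScore to Neighborhood is any simple undirected path whose first edge points into TestScore (i.e. leaves TestScore via a parent).
Parents of TestScore: {Attendance}.
Enumerating:
  P1: TestScore <- Attendance <- PeerGroup -> ClassSize -> Neighborhood
  P2: TestScore <- Attendance <- PeerGroup -> Neighborhood
  P3: TestScore <- Attendance -> ClassSize <- PeerGroup -> Neighborhood
  P4: TestScore <- Attendance -> ClassSize -> Neighborhood
That exhausts the simple backdoor paths. Count: 4.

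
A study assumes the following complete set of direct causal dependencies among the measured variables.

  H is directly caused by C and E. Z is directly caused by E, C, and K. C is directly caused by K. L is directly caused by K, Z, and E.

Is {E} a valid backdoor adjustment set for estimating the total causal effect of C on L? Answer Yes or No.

No

Backdoor paths from C to L (paths whose first edge points into C):
  P1: C <- K -> Z <- E -> L
  P2: C <- K -> Z -> L
  P3: C <- K -> L
Condition 1 (no descendant of C in the set): holds — descendants of C are {H, L, Z}; none are in {E}.
Condition 2 (every backdoor path blocked by {E}):
  P1: blocked at collider Z (neither it nor any descendant is in the conditioning set).
  P2: open — no interior node is in the conditioning set.
  P3: open — no interior node is in the conditioning set.
{E} does not satisfy the backdoor criterion.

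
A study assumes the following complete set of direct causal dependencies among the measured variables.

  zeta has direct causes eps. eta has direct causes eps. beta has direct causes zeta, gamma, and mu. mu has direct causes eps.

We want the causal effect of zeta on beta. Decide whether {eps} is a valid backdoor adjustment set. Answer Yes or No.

Backdoor paths from zeta to beta (paths whose first edge points into zeta):
  P1: zeta <- eps -> mu -> beta
Condition 1 (no descendant of zeta in the set): holds — descendants of zeta are {beta}; none are in {eps}.
Condition 2 (every backdoor path blocked by {eps}):
  P1: blocked at fork node eps ∈ conditioning set.
{eps} satisfies the backdoor criterion.

Yes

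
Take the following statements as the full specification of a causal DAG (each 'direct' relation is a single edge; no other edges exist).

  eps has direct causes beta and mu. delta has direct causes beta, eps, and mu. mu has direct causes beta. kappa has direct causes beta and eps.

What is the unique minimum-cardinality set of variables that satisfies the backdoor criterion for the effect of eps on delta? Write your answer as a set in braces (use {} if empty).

Variables eligible for adjustment (non-descendants of eps, excluding eps and delta): {beta, mu}.
Backdoor paths from eps to delta:
  P1: eps <- beta -> mu -> delta
  P2: eps <- beta -> delta
  P3: eps <- mu <- beta -> delta
  P4: eps <- mu -> delta
The empty set is not sufficient: P1 (eps <- beta -> mu -> delta) has no collider blocking it and no conditioned non-collider, so it is open.
Try {beta, mu}:
  P1: blocked at fork node beta ∈ conditioning set.
  P2: blocked at fork node beta ∈ conditioning set.
  P3: blocked at chain node mu ∈ conditioning set.
  P4: blocked at fork node mu ∈ conditioning set.
{beta, mu} contains no descendant of eps and blocks every backdoor path.
Every element of {beta, mu} is needed (dropping beta leaves P2 open; dropping mu leaves P4 open), so no proper subset is valid.
Among all size-2 subsets of the eligible variables, only {beta, mu} blocks every backdoor path, so it is the unique smallest valid adjustment set.

{beta, mu}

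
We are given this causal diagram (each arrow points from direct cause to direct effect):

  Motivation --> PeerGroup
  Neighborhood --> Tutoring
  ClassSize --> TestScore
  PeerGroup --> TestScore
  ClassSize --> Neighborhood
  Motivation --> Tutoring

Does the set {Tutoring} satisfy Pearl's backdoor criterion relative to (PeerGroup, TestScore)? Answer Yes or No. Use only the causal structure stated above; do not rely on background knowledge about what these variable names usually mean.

No

Backdoor paths from PeerGroup to TestScore (paths whose first edge points into PeerGroup):
  P1: PeerGroup <- Motivation -> Tutoring <- Neighborhood <- ClassSize -> TestScore
Condition 1 (no descendant of PeerGroup in the set): holds — descendants of PeerGroup are {TestScore}; none are in {Tutoring}.
Condition 2 (every backdoor path blocked by {Tutoring}):
  P1: open — collider(s) Tutoring are conditioned on (or have a conditioned descendant) and no non-collider on the path is in the set.
{Tutoring} does not satisfy the backdoor criterion.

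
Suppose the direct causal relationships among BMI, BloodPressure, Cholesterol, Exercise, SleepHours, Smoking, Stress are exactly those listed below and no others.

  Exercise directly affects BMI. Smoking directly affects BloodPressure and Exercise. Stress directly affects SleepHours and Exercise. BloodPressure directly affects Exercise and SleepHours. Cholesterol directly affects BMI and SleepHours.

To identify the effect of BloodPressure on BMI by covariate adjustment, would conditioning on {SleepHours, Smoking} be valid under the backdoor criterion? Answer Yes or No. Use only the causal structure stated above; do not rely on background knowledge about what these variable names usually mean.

No

Backdoor paths from BloodPressure to BMI (paths whose first edge points into BloodPressure):
  P1: BloodPressure <- Smoking -> Exercise <- Stress -> SleepHours <- Cholesterol -> BMI
  P2: BloodPressure <- Smoking -> Exercise -> BMI
Condition 1 (no descendant of BloodPressure in the set): FAILS — SleepHours is a descendant of BloodPressure.
Condition 2 (every backdoor path blocked by {SleepHours, Smoking}):
  P1: blocked at fork node Smoking ∈ conditioning set.
  P2: blocked at fork node Smoking ∈ conditioning set.
{SleepHours, Smoking} does not satisfy the backdoor criterion.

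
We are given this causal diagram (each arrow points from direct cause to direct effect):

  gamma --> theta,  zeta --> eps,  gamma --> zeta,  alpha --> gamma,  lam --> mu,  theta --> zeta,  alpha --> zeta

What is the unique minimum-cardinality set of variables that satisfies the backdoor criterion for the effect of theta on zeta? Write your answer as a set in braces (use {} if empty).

{gamma}

Variables eligible for adjustment (non-descendants of theta, excluding theta and zeta): {alpha, gamma, lam, mu}.
Backdoor paths from theta to zeta:
  P1: theta <- gamma <- alpha -> zeta
  P2: theta <- gamma -> zeta
The empty set is not sufficient: P1 (theta <- gamma <- alpha -> zeta) has no collider blocking it and no conditioned non-collider, so it is open.
Try {gamma}:
  P1: blocked at chain node gamma ∈ conditioning set.
  P2: blocked at fork node gamma ∈ conditioning set.
{gamma} contains no descendant of theta and blocks every backdoor path.
No other singleton works — e.g. {alpha} leaves P2 open — so {gamma} is the unique smallest valid adjustment set.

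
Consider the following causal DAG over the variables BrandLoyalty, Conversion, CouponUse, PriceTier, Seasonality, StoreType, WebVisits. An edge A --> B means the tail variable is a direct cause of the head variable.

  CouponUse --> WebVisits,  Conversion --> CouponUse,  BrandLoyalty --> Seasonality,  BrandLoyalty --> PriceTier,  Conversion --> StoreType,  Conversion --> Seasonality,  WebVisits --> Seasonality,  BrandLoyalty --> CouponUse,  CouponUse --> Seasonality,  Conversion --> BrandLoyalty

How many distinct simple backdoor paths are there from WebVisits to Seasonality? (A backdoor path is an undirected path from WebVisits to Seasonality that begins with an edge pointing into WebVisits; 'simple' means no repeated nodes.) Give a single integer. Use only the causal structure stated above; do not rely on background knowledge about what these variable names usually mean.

A backdoor path from WebVisits to Seasonality is any simple undirected path whose first edge points into WebVisits (i.e. leaves WebVisits via a parent).
Parents of WebVisits: {CouponUse}.
Enumerating:
  P1: WebVisits <- CouponUse <- Conversion -> BrandLoyalty -> Seasonality
  P2: WebVisits <- CouponUse <- Conversion -> Seasonality
  P3: WebVisits <- CouponUse <- BrandLoyalty <- Conversion -> Seasonality
  P4: WebVisits <- CouponUse <- BrandLoyalty -> Seasonality
  P5: WebVisits <- CouponUse -> Seasonality
That exhausts the simple backdoor paths. Count: 5.

5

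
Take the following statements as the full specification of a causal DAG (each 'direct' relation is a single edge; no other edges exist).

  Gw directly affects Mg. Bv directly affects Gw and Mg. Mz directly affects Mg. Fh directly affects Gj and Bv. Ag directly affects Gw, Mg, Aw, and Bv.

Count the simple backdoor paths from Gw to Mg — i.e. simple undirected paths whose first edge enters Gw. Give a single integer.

A backdoor path from Gw to Mg is any simple undirected path whose first edge points into Gw (i.e. leaves Gw via a parent).
Parents of Gw: {Ag, Bv}.
Enumerating:
  P1: Gw <- Ag -> Bv -> Mg
  P2: Gw <- Ag -> Mg
  P3: Gw <- Bv <- Ag -> Mg
  P4: Gw <- Bv -> Mg
That exhausts the simple backdoor paths. Count: 4.

4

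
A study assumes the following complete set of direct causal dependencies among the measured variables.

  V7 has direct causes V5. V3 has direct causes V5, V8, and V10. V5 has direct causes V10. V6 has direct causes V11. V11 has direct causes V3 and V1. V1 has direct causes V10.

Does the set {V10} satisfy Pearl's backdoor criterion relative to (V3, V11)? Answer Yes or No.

Yes

Backdoor paths from V3 to V11 (paths whose first edge points into V3):
  P1: V3 <- V10 -> V1 -> V11
  P2: V3 <- V5 <- V10 -> V1 -> V11
Condition 1 (no descendant of V3 in the set): holds — descendants of V3 are {V11, V6}; none are in {V10}.
Condition 2 (every backdoor path blocked by {V10}):
  P1: blocked at fork node V10 ∈ conditioning set.
  P2: blocked at fork node V10 ∈ conditioning set.
{V10} satisfies the backdoor criterion.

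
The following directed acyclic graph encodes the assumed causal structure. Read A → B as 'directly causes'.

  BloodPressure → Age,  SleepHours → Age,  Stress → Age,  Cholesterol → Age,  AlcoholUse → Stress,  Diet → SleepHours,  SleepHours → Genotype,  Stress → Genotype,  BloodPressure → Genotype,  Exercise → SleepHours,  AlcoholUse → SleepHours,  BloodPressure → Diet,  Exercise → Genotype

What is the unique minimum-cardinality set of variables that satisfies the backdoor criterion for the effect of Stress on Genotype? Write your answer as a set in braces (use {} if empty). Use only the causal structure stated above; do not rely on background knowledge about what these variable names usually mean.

{AlcoholUse}

Variables eligible for adjustment (non-descendants of Stress, excluding Stress and Genotype): {AlcoholUse, BloodPressure, Cholesterol, Diet, Exercise, SleepHours}.
Backdoor paths from Stress to Genotype:
  P1: Stress <- AlcoholUse -> SleepHours <- Diet <- BloodPressure -> Genotype
  P2: Stress <- AlcoholUse -> SleepHours <- Exercise -> Genotype
  P3: Stress <- AlcoholUse -> SleepHours -> Age <- BloodPressure -> Genotype
  P4: Stress <- AlcoholUse -> SleepHours -> Genotype
The empty set is not sufficient: P4 (Stress <- AlcoholUse -> SleepHours -> Genotype) has no collider blocking it and no conditioned non-collider, so it is open.
Try {AlcoholUse}:
  P1: blocked at fork node AlcoholUse ∈ conditioning set.
  P2: blocked at fork node AlcoholUse ∈ conditioning set.
  P3: blocked at fork node AlcoholUse ∈ conditioning set.
  P4: blocked at fork node AlcoholUse ∈ conditioning set.
{AlcoholUse} contains no descendant of Stress and blocks every backdoor path.
No other singleton works — e.g. {BloodPressure} leaves P4 open — so {AlcoholUse} is the unique smallest valid adjustment set.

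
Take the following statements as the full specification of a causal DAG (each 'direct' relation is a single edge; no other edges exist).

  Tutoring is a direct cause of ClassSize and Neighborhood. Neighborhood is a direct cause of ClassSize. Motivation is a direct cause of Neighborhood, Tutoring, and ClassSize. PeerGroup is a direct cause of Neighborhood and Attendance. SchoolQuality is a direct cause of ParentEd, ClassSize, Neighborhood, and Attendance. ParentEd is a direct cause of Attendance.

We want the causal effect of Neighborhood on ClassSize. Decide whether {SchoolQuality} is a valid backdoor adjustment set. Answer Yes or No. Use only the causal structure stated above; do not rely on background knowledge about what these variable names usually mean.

Backdoor paths from Neighborhood to ClassSize (paths whose first edge points into Neighborhood):
  P1: Neighborhood <- PeerGroup -> Attendance <- SchoolQuality -> ClassSize
  P2: Neighborhood <- PeerGroup -> Attendance <- ParentEd <- SchoolQuality -> ClassSize
  P3: Neighborhood <- Motivation -> Tutoring -> ClassSize
  P4: Neighborhood <- Motivation -> ClassSize
  P5: Neighborhood <- SchoolQuality -> ClassSize
  P6: Neighborhood <- Tutoring <- Motivation -> ClassSize
  P7: Neighborhood <- Tutoring -> ClassSize
Condition 1 (no descendant of Neighborhood in the set): holds — descendants of Neighborhood are {ClassSize}; none are in {SchoolQuality}.
Condition 2 (every backdoor path blocked by {SchoolQuality}):
  P1: blocked at collider Attendance (neither it nor any descendant is in the conditioning set).
  P2: blocked at collider Attendance (neither it nor any descendant is in the conditioning set).
  P3: open — no interior node is in the conditioning set.
  P4: open — no interior node is in the conditioning set.
  P5: blocked at fork node SchoolQuality ∈ conditioning set.
  P6: open — no interior node is in the conditioning set.
  P7: open — no interior node is in the conditioning set.
{SchoolQuality} does not satisfy the backdoor criterion.

No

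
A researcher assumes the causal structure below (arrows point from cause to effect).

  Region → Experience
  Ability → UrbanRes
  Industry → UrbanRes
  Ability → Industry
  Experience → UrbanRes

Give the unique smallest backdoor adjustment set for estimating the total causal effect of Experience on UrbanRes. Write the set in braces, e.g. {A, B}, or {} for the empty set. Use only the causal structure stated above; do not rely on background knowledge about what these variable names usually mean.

Variables eligible for adjustment (non-descendants of Experience, excluding Experience and UrbanRes): {Ability, Industry, Region}.
Backdoor paths from Experience to UrbanRes:
  (none)
With no backdoor paths the empty set already satisfies the criterion, and it is trivially minimal.

{}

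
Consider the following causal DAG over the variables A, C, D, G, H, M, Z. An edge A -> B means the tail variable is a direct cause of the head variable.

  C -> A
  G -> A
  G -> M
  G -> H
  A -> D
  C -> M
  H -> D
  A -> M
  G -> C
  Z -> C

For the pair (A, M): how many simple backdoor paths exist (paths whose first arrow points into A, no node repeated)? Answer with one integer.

A backdoor path from A to M is any simple undirected path whose first edge points into A (i.e. leaves A via a parent).
Parents of A: {C, G}.
Enumerating:
  P1: A <- G -> C -> M
  P2: A <- G -> M
  P3: A <- C <- G -> M
  P4: A <- C -> M
That exhausts the simple backdoor paths. Count: 4.

4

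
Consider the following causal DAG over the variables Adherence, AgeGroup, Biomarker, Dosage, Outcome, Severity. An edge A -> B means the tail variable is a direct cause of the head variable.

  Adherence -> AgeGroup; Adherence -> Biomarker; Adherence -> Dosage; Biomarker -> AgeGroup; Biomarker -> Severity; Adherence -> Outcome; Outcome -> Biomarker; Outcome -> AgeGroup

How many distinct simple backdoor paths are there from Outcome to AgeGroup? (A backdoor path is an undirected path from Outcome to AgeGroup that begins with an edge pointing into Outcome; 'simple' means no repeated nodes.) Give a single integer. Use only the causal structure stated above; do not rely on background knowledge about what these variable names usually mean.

A backdoor path from Outcome to AgeGroup is any simple undirected path whose first edge points into Outcome (i.e. leaves Outcome via a parent).
Parents of Outcome: {Adherence}.
Enumerating:
  P1: Outcome <- Adherence -> Biomarker -> AgeGroup
  P2: Outcome <- Adherence -> AgeGroup
That exhausts the simple backdoor paths. Count: 2.

2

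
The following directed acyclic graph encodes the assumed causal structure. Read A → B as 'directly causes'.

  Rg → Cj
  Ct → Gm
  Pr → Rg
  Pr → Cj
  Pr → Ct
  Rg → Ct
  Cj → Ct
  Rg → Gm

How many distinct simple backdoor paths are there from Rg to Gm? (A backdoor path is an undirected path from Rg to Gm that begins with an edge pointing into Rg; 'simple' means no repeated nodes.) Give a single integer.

2

A backdoor path from Rg to Gm is any simple undirected path whose first edge points into Rg (i.e. leaves Rg via a parent).
Parents of Rg: {Pr}.
Enumerating:
  P1: Rg <- Pr -> Cj -> Ct -> Gm
  P2: Rg <- Pr -> Ct -> Gm
That exhausts the simple backdoor paths. Count: 2.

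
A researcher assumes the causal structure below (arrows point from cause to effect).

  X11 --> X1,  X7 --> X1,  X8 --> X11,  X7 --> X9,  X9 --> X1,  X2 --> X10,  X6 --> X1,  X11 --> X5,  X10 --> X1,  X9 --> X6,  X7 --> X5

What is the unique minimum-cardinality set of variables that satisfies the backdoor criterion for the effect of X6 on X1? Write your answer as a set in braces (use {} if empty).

{X9}

Variables eligible for adjustment (non-descendants of X6, excluding X6 and X1): {X10, X11, X2, X5, X7, X8, X9}.
Backdoor paths from X6 to X1:
  P1: X6 <- X9 <- X7 -> X5 <- X11 -> X1
  P2: X6 <- X9 <- X7 -> X1
  P3: X6 <- X9 -> X1
The empty set is not sufficient: P2 (X6 <- X9 <- X7 -> X1) has no collider blocking it and no conditioned non-collider, so it is open.
Try {X9}:
  P1: blocked at chain node X9 ∈ conditioning set.
  P2: blocked at chain node X9 ∈ conditioning set.
  P3: blocked at fork node X9 ∈ conditioning set.
{X9} contains no descendant of X6 and blocks every backdoor path.
No other singleton works — e.g. {X7} leaves P3 open — so {X9} is the unique smallest valid adjustment set.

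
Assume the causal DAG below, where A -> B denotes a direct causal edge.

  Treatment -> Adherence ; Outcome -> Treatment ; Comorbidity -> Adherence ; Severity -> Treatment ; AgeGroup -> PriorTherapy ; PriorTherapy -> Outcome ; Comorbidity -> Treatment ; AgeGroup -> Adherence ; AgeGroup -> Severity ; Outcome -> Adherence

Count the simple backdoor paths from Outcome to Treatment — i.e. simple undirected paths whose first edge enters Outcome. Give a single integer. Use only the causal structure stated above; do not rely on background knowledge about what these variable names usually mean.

A backdoor path from Outcome to Treatment is any simple undirected path whose first edge points into Outcome (i.e. leaves Outcome via a parent).
Parents of Outcome: {PriorTherapy}.
Enumerating:
  P1: Outcome <- PriorTherapy <- AgeGroup -> Severity -> Treatment
  P2: Outcome <- PriorTherapy <- AgeGroup -> Adherence <- Comorbidity -> Treatment
  P3: Outcome <- PriorTherapy <- AgeGroup -> Adherence <- Treatment
That exhausts the simple backdoor paths. Count: 3.

3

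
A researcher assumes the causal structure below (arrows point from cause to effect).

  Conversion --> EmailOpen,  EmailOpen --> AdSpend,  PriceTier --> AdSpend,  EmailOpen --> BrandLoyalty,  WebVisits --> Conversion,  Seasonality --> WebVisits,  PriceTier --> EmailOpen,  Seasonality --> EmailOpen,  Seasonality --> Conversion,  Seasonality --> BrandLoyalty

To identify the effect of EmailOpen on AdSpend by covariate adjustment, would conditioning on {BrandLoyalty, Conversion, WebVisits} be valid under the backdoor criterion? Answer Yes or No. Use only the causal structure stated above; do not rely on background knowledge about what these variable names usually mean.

No

Backdoor paths from EmailOpen to AdSpend (paths whose first edge points into EmailOpen):
  P1: EmailOpen <- PriceTier -> AdSpend
Condition 1 (no descendant of EmailOpen in the set): FAILS — BrandLoyalty is a descendant of EmailOpen.
Condition 2 (every backdoor path blocked by {BrandLoyalty, Conversion, WebVisits}):
  P1: open — no interior node is in the conditioning set.
{BrandLoyalty, Conversion, WebVisits} does not satisfy the backdoor criterion.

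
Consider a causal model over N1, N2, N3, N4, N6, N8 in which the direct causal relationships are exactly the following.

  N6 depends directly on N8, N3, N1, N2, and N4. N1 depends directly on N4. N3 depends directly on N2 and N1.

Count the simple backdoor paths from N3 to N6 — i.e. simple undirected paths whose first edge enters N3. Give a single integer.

A backdoor path from N3 to N6 is any simple undirected path whose first edge points into N3 (i.e. leaves N3 via a parent).
Parents of N3: {N1, N2}.
Enumerating:
  P1: N3 <- N1 <- N4 -> N6
  P2: N3 <- N1 -> N6
  P3: N3 <- N2 -> N6
That exhausts the simple backdoor paths. Count: 3.

3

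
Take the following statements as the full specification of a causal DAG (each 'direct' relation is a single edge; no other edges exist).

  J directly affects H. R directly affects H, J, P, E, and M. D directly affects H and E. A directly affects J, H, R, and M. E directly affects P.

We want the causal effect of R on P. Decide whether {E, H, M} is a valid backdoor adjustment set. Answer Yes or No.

Backdoor paths from R to P (paths whose first edge points into R):
  P1: R <- A -> J -> H <- D -> E -> P
  P2: R <- A -> H <- D -> E -> P
Condition 1 (no descendant of R in the set): FAILS — E, H, and M are descendants of R.
Condition 2 (every backdoor path blocked by {E, H, M}):
  P1: blocked at chain node E ∈ conditioning set.
  P2: blocked at chain node E ∈ conditioning set.
{E, H, M} does not satisfy the backdoor criterion.

No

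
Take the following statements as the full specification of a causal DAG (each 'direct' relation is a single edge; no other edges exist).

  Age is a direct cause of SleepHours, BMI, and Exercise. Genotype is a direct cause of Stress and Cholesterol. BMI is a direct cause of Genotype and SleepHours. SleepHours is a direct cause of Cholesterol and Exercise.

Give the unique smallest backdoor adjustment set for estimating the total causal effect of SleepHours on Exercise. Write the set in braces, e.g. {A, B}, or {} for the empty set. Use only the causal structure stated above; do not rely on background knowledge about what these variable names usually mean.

{Age}

Variables eligible for adjustment (non-descendants of SleepHours, excluding SleepHours and Exercise): {Age, BMI, Genotype, Stress}.
Backdoor paths from SleepHours to Exercise:
  P1: SleepHours <- Age -> Exercise
  P2: SleepHours <- BMI <- Age -> Exercise
The empty set is not sufficient: P1 (SleepHours <- Age -> Exercise) has no collider blocking it and no conditioned non-collider, so it is open.
Try {Age}:
  P1: blocked at fork node Age ∈ conditioning set.
  P2: blocked at fork node Age ∈ conditioning set.
{Age} contains no descendant of SleepHours and blocks every backdoor path.
No other singleton works — e.g. {BMI} leaves P1 open — so {Age} is the unique smallest valid adjustment set.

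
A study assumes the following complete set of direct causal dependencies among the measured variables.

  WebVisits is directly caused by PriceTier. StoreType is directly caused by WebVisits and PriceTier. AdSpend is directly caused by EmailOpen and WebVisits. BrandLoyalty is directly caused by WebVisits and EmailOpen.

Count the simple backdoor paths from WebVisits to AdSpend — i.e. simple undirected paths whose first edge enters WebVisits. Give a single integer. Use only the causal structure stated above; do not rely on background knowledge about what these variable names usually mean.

0

A backdoor path from WebVisits to AdSpend is any simple undirected path whose first edge points into WebVisits (i.e. leaves WebVisits via a parent).
Parents of WebVisits: {PriceTier}.
No simple path from any parent of WebVisits reaches AdSpend without revisiting WebVisits, so there are no backdoor paths.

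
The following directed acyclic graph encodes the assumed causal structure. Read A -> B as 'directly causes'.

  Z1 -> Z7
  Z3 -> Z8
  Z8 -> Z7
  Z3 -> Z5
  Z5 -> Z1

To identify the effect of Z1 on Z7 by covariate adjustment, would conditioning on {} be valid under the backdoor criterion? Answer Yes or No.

No

Backdoor paths from Z1 to Z7 (paths whose first edge points into Z1):
  P1: Z1 <- Z5 <- Z3 -> Z8 -> Z7
Condition 1 (no descendant of Z1 in the set): holds — descendants of Z1 are {Z7}; none are in {}.
Condition 2 (every backdoor path blocked by {}):
  P1: open — no interior node is in the conditioning set.
{} does not satisfy the backdoor criterion.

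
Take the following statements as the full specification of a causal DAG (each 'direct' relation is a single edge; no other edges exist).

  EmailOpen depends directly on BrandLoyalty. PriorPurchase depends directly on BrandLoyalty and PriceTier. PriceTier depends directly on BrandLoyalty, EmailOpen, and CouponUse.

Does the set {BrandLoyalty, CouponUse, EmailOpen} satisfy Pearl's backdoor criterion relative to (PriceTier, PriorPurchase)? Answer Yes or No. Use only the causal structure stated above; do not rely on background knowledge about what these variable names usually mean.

Yes

Backdoor paths from PriceTier to PriorPurchase (paths whose first edge points into PriceTier):
  P1: PriceTier <- BrandLoyalty -> PriorPurchase
  P2: PriceTier <- EmailOpen <- BrandLoyalty -> PriorPurchase
Condition 1 (no descendant of PriceTier in the set): holds — descendants of PriceTier are {PriorPurchase}; none are in {BrandLoyalty, CouponUse, EmailOpen}.
Condition 2 (every backdoor path blocked by {BrandLoyalty, CouponUse, EmailOpen}):
  P1: blocked at fork node BrandLoyalty ∈ conditioning set.
  P2: blocked at chain node EmailOpen ∈ conditioning set.
{BrandLoyalty, CouponUse, EmailOpen} satisfies the backdoor criterion.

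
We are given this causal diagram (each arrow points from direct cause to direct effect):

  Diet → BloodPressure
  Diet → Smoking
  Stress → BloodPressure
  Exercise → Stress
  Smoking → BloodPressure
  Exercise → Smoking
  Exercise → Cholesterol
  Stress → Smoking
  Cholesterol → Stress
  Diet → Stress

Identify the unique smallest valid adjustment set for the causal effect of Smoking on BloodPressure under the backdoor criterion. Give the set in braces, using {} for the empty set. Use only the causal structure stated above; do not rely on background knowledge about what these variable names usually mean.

{Diet, Stress}

Variables eligible for adjustment (non-descendants of Smoking, excluding Smoking and BloodPressure): {Cholesterol, Diet, Exercise, Stress}.
Backdoor paths from Smoking to BloodPressure:
  P1: Smoking <- Exercise -> Cholesterol -> Stress <- Diet -> BloodPressure
  P2: Smoking <- Exercise -> Cholesterol -> Stress -> BloodPressure
  P3: Smoking <- Exercise -> Stress <- Diet -> BloodPressure
  P4: Smoking <- Exercise -> Stress -> BloodPressure
  P5: Smoking <- Diet -> Stress -> BloodPressure
  P6: Smoking <- Diet -> BloodPressure
  P7: Smoking <- Stress <- Diet -> BloodPressure
  P8: Smoking <- Stress -> BloodPressure
The empty set is not sufficient: P2 (Smoking <- Exercise -> Cholesterol -> Stress -> BloodPressure) has no collider blocking it and no conditioned non-collider, so it is open.
Try {Diet, Stress}:
  P1: blocked at fork node Diet ∈ conditioning set.
  P2: blocked at chain node Stress ∈ conditioning set.
  P3: blocked at fork node Diet ∈ conditioning set.
  P4: blocked at chain node Stress ∈ conditioning set.
  P5: blocked at fork node Diet ∈ conditioning set.
  P6: blocked at fork node Diet ∈ conditioning set.
  P7: blocked at chain node Stress ∈ conditioning set.
  P8: blocked at fork node Stress ∈ conditioning set.
{Diet, Stress} contains no descendant of Smoking and blocks every backdoor path.
Every element of {Diet, Stress} is needed (dropping Diet leaves P1 open; dropping Stress leaves P2 open), so no proper subset is valid.
Among all size-2 subsets of the eligible variables, only {Diet, Stress} blocks every backdoor path, so it is the unique smallest valid adjustment set.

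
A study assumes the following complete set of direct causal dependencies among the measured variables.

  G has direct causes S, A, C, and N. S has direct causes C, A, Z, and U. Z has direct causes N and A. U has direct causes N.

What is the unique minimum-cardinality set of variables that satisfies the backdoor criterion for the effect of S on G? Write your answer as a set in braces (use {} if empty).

Variables eligible for adjustment (non-descendants of S, excluding S and G): {A, C, N, U, Z}.
Backdoor paths from S to G:
  P1: S <- C -> G
  P2: S <- U <- N -> Z <- A -> G
  P3: S <- U <- N -> G
  P4: S <- A -> Z <- N -> G
  P5: S <- A -> G
  P6: S <- Z <- N -> G
  P7: S <- Z <- A -> G
The empty set is not sufficient: P1 (S <- C -> G) has no collider blocking it and no conditioned non-collider, so it is open.
Try {A, C, N}:
  P1: blocked at fork node C ∈ conditioning set.
  P2: blocked at fork node N ∈ conditioning set.
  P3: blocked at fork node N ∈ conditioning set.
  P4: blocked at fork node A ∈ conditioning set.
  P5: blocked at fork node A ∈ conditioning set.
  P6: blocked at fork node N ∈ conditioning set.
  P7: blocked at fork node A ∈ conditioning set.
{A, C, N} contains no descendant of S and blocks every backdoor path.
Every element of {A, C, N} is needed (dropping A leaves P5 open; dropping C leaves P1 open; dropping N leaves P3 open), so no proper subset is valid.
Among all size-3 subsets of the eligible variables, only {A, C, N} blocks every backdoor path, so it is the unique smallest valid adjustment set.

{A, C, N}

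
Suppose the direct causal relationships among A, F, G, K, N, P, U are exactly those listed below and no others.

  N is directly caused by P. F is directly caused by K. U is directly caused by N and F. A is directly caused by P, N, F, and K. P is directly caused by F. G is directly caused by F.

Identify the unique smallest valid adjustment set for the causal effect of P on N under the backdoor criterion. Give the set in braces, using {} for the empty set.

{}

Variables eligible for adjustment (non-descendants of P, excluding P and N): {F, G, K}.
Backdoor paths from P to N:
  P1: P <- F <- K -> A <- N
  P2: P <- F -> U <- N
  P3: P <- F -> A <- N
Each backdoor path contains an unconditioned collider, so every path is already blocked with the empty conditioning set:
  P1: blocked at collider A (neither it nor any descendant is in the conditioning set).
  P2: blocked at collider U (neither it nor any descendant is in the conditioning set).
  P3: blocked at collider A (neither it nor any descendant is in the conditioning set).
The empty set is therefore the unique smallest valid set.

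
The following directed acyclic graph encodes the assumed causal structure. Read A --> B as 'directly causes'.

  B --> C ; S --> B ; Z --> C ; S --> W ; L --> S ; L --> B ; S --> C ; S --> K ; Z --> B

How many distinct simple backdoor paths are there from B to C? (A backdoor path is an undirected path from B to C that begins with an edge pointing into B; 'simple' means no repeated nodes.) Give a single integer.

3

A backdoor path from B to C is any simple undirected path whose first edge points into B (i.e. leaves B via a parent).
Parents of B: {L, S, Z}.
Enumerating:
  P1: B <- L -> S -> C
  P2: B <- S -> C
  P3: B <- Z -> C
That exhausts the simple backdoor paths. Count: 3.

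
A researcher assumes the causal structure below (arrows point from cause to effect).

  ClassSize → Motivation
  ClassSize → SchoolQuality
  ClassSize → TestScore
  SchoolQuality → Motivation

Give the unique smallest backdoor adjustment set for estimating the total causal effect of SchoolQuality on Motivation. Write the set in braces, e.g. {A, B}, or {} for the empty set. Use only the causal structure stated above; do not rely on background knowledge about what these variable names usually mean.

Variables eligible for adjustment (non-descendants of SchoolQuality, excluding SchoolQuality and Motivation): {ClassSize, TestScore}.
Backdoor paths from SchoolQuality to Motivation:
  P1: SchoolQuality <- ClassSize -> Motivation
The empty set is not sufficient: P1 (SchoolQuality <- ClassSize -> Motivation) has no collider blocking it and no conditioned non-collider, so it is open.
Try {ClassSize}:
  P1: blocked at fork node ClassSize ∈ conditioning set.
{ClassSize} contains no descendant of SchoolQuality and blocks every backdoor path.
No other singleton works — e.g. {TestScore} leaves P1 open — so {ClassSize} is the unique smallest valid adjustment set.

{ClassSize}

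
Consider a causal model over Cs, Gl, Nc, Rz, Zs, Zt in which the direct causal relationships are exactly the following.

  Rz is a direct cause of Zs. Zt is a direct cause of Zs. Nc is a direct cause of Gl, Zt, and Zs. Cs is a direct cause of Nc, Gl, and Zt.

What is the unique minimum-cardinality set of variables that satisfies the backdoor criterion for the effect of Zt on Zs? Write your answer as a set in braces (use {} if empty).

Variables eligible for adjustment (non-descendants of Zt, excluding Zt and Zs): {Cs, Gl, Nc, Rz}.
Backdoor paths from Zt to Zs:
  P1: Zt <- Cs -> Nc -> Zs
  P2: Zt <- Cs -> Gl <- Nc -> Zs
  P3: Zt <- Nc -> Zs
The empty set is not sufficient: P1 (Zt <- Cs -> Nc -> Zs) has no collider blocking it and no conditioned non-collider, so it is open.
Try {Nc}:
  P1: blocked at chain node Nc ∈ conditioning set.
  P2: blocked at collider Gl (neither it nor any descendant is in the conditioning set).
  P3: blocked at fork node Nc ∈ conditioning set.
{Nc} contains no descendant of Zt and blocks every backdoor path.
No other singleton works — e.g. {Cs} leaves P3 open — so {Nc} is the unique smallest valid adjustment set.

{Nc}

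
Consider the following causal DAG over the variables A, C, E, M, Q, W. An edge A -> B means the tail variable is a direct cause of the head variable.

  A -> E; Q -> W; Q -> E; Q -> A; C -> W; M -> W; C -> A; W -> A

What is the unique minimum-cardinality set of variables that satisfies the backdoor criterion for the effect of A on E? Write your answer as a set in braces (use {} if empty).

Variables eligible for adjustment (non-descendants of A, excluding A and E): {C, M, Q, W}.
Backdoor paths from A to E:
  P1: A <- Q -> E
  P2: A <- C -> W <- Q -> E
  P3: A <- W <- Q -> E
The empty set is not sufficient: P1 (A <- Q -> E) has no collider blocking it and no conditioned non-collider, so it is open.
Try {Q}:
  P1: blocked at fork node Q ∈ conditioning set.
  P2: blocked at collider W (neither it nor any descendant is in the conditioning set).
  P3: blocked at fork node Q ∈ conditioning set.
{Q} contains no descendant of A and blocks every backdoor path.
No other singleton works — e.g. {C} leaves P1 open — so {Q} is the unique smallest valid adjustment set.

{Q}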